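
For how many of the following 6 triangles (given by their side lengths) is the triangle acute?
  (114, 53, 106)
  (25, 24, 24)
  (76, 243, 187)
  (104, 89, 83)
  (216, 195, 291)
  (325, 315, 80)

(114,53,106): 53²+106² = 14045 > 12996 = 114² → acute
(25,24,24): 24²+24² = 1152 > 625 = 25² → acute
(76,243,187): 76²+187² = 40745 < 59049 = 243² → obtuse
(104,89,83): 83²+89² = 14810 > 10816 = 104² → acute
(216,195,291): 195²+216² = 84681 = 291² → right
(325,315,80): 80²+315² = 105625 = 325² → right
3 of the 6 are acute.

3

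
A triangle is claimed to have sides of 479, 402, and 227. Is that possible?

Yes

The longest side is 479, and the other two sum to 629.
Since 629 > 479, the triangle inequality holds.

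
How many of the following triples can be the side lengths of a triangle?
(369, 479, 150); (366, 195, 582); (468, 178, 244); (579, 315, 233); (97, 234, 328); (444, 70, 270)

(150,369,479): 150+369 > 479 → valid
(195,366,582): 195+366 ≤ 582 → not valid
(178,244,468): 178+244 ≤ 468 → not valid
(233,315,579): 233+315 ≤ 579 → not valid
(97,234,328): 97+234 > 328 → valid
(70,270,444): 70+270 ≤ 444 → not valid
2 of the 6 triples form a triangle.

2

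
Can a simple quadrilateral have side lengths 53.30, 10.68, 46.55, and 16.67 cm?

A quadrilateral exists iff every side is shorter than the sum of the others — equivalently, the longest side is less than the sum of the rest.
Longest side 53.30 < 73.90 (sum of the remaining 3), so yes.

Yes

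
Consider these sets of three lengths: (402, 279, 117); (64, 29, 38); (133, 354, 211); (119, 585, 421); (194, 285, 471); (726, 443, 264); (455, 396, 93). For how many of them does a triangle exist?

(117,279,402): 117+279 ≤ 402 → not valid
(29,38,64): 29+38 > 64 → valid
(133,211,354): 133+211 ≤ 354 → not valid
(119,421,585): 119+421 ≤ 585 → not valid
(194,285,471): 194+285 > 471 → valid
(264,443,726): 264+443 ≤ 726 → not valid
(93,396,455): 93+396 > 455 → valid
3 of the 7 triples form a triangle.

3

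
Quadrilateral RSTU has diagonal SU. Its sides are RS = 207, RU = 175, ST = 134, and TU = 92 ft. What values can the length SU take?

42 < SU < 226

From triangle RSU: |207 − 175| < SU < 207 + 175, i.e. 32 < SU < 382.
From triangle TSU: 42 < SU < 226.
Both must hold, so SU lies in the intersection.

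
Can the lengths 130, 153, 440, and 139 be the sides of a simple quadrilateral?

No

For a quadrilateral, each side must be shorter than the sum of the others.
Here the longest side is 440, but the remaining 3 sides sum to only 422.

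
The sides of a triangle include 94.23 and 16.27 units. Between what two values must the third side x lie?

By the triangle inequality, x must be less than 94.23 + 16.27 = 110.50 and greater than |94.23 − 16.27| = 77.96.

77.96 < x < 110.50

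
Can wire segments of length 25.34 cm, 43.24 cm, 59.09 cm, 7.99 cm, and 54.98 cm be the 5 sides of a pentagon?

Yes

A pentagon exists iff every side is shorter than the sum of the others — equivalently, the longest side is less than the sum of the rest.
Longest side 59.09 < 131.55 (sum of the remaining 4), so yes.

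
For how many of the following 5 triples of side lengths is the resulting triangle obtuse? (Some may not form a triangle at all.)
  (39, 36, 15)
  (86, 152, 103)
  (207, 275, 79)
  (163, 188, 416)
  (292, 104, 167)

(39,36,15): 15²+36² = 1521 = 39² → right
(86,152,103): 86²+103² = 18005 < 23104 = 152² → obtuse
(207,275,79): 79²+207² = 49090 < 75625 = 275² → obtuse
(163,188,416): 163+188 ≤ 416, not a triangle
(292,104,167): 104+167 ≤ 292, not a triangle
2 of the 5 are obtuse.

2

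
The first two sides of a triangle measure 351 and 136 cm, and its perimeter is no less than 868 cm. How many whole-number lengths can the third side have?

106

Triangle inequality: 215 < x < 487. Perimeter ≥ 868 gives x ≥ 868 − 351 − 136 = 381.
So 381 ≤ x < 487; integers 381 through 486: 106 values.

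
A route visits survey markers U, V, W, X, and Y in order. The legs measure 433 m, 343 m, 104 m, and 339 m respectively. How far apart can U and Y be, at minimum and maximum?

0 ≤ UY ≤ 1219 m

The maximum is all hops collinear in one direction: 433 + 343 + 104 + 339 = 1219.
The longest hop is 433; the others sum to 786. Since 433 ≤ 786, the path can fold back on itself completely, so the minimum distance is 0.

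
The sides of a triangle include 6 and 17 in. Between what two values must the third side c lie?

By the triangle inequality, c must be less than 6 + 17 = 23 and greater than |6 − 17| = 11.

11 < c < 23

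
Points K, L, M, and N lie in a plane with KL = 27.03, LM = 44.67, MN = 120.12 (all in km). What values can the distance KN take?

48.42 ≤ KN ≤ 191.82 km

The maximum is all hops collinear in one direction: 27.03 + 44.67 + 120.12 = 191.82.
The longest hop is 120.12; the others sum to 71.70. Folding the others back against it leaves at least 120.12 − 71.70 = 48.42.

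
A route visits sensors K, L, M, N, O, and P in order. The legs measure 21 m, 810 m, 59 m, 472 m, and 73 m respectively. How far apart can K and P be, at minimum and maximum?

185 ≤ KP ≤ 1435 m

The maximum is all hops collinear in one direction: 21 + 810 + 59 + 472 + 73 = 1435.
The longest hop is 810; the others sum to 625. Folding the others back against it leaves at least 810 − 625 = 185.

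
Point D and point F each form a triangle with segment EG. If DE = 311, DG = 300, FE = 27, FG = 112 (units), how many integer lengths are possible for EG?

53

From triangle DEG: 11 < EG < 611.
From triangle FEG: 85 < EG < 139.
Intersection: 85 < EG < 139, so integers 86 through 138: 53 values.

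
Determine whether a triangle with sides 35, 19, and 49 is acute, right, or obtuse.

obtuse

Compare the square of the longest side to the sum of squares of the other two: 19² + 35² = 1586 < 2401 = 49².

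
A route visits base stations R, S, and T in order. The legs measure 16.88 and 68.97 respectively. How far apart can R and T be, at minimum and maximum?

By the triangle inequality, |16.88 − 68.97| ≤ RT ≤ 16.88 + 68.97.

52.09 ≤ RT ≤ 85.85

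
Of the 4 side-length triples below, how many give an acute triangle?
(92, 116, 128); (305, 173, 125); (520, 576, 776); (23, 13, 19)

2

(92,116,128): 92²+116² = 21920 > 16384 = 128² → acute
(305,173,125): 125+173 ≤ 305, not a triangle
(520,576,776): 520²+576² = 602176 = 776² → right
(23,13,19): 13²+19² = 530 > 529 = 23² → acute
2 of the 4 are acute.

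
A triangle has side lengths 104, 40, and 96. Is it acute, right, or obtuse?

Compare the square of the longest side to the sum of squares of the other two: 40² + 96² = 10816 = 104².

right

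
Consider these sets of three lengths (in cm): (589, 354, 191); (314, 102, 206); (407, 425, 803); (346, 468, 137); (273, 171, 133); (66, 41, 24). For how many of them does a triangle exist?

3

(191,354,589): 191+354 ≤ 589 → not valid
(102,206,314): 102+206 ≤ 314 → not valid
(407,425,803): 407+425 > 803 → valid
(137,346,468): 137+346 > 468 → valid
(133,171,273): 133+171 > 273 → valid
(24,41,66): 24+41 ≤ 66 → not valid
3 of the 6 triples form a triangle.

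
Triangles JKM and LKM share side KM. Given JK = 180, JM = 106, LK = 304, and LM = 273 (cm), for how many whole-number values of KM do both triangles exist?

211

From triangle JKM: 74 < KM < 286.
From triangle LKM: 31 < KM < 577.
Intersection: 74 < KM < 286, so integers 75 through 285: 211 values.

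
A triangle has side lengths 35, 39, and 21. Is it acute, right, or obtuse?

acute

Compare the square of the longest side to the sum of squares of the other two: 21² + 35² = 1666 > 1521 = 39².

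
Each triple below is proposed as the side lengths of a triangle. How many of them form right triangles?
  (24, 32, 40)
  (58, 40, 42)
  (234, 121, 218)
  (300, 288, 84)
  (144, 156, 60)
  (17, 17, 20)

4

(24,32,40): 24²+32² = 1600 = 40² → right
(58,40,42): 40²+42² = 3364 = 58² → right
(234,121,218): 121²+218² = 62165 > 54756 = 234² → acute
(300,288,84): 84²+288² = 90000 = 300² → right
(144,156,60): 60²+144² = 24336 = 156² → right
(17,17,20): 17²+17² = 578 > 400 = 20² → acute
4 of the 6 are right.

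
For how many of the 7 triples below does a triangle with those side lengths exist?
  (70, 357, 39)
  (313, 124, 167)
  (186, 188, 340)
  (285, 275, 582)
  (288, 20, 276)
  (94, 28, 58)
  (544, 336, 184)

2

(39,70,357): 39+70 ≤ 357 → not valid
(124,167,313): 124+167 ≤ 313 → not valid
(186,188,340): 186+188 > 340 → valid
(275,285,582): 275+285 ≤ 582 → not valid
(20,276,288): 20+276 > 288 → valid
(28,58,94): 28+58 ≤ 94 → not valid
(184,336,544): 184+336 ≤ 544 → not valid
2 of the 7 triples form a triangle.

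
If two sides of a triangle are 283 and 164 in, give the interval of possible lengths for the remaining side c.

By the triangle inequality, c must be less than 283 + 164 = 447 and greater than |283 − 164| = 119.

119 < c < 447 (in)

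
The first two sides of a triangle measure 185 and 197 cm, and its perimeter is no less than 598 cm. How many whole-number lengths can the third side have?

166

Triangle inequality: 12 < x < 382. Perimeter ≥ 598 gives x ≥ 598 − 185 − 197 = 216.
So 216 ≤ x < 382; integers 216 through 381: 166 values.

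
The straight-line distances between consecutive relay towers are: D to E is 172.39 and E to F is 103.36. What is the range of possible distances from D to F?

69.03 ≤ DF ≤ 275.75

By the triangle inequality, |172.39 − 103.36| ≤ DF ≤ 172.39 + 103.36.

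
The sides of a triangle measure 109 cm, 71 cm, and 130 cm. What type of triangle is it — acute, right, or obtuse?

Compare the square of the longest side to the sum of squares of the other two: 71² + 109² = 16922 > 16900 = 130².

acute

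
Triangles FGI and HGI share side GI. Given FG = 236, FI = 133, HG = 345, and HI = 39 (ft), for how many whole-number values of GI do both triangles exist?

From triangle FGI: 103 < GI < 369.
From triangle HGI: 306 < GI < 384.
Intersection: 306 < GI < 369, so integers 307 through 368: 62 values.

62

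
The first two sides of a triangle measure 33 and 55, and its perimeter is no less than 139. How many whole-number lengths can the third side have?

Triangle inequality: 22 < x < 88. Perimeter ≥ 139 gives x ≥ 139 − 33 − 55 = 51.
So 51 ≤ x < 88; integers 51 through 87: 37 values.

37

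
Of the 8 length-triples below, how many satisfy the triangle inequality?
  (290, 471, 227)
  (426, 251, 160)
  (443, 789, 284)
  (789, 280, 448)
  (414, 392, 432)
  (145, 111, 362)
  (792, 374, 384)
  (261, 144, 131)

3

(227,290,471): 227+290 > 471 → valid
(160,251,426): 160+251 ≤ 426 → not valid
(284,443,789): 284+443 ≤ 789 → not valid
(280,448,789): 280+448 ≤ 789 → not valid
(392,414,432): 392+414 > 432 → valid
(111,145,362): 111+145 ≤ 362 → not valid
(374,384,792): 374+384 ≤ 792 → not valid
(131,144,261): 131+144 > 261 → valid
3 of the 8 triples form a triangle.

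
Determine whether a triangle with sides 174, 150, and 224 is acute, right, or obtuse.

Compare the square of the longest side to the sum of squares of the other two: 150² + 174² = 52776 > 50176 = 224².

acute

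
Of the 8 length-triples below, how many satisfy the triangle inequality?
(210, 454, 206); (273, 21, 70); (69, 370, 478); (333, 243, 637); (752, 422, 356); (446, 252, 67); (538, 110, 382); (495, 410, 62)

(206,210,454): 206+210 ≤ 454 → not valid
(21,70,273): 21+70 ≤ 273 → not valid
(69,370,478): 69+370 ≤ 478 → not valid
(243,333,637): 243+333 ≤ 637 → not valid
(356,422,752): 356+422 > 752 → valid
(67,252,446): 67+252 ≤ 446 → not valid
(110,382,538): 110+382 ≤ 538 → not valid
(62,410,495): 62+410 ≤ 495 → not valid
1 of the 8 triples forms a triangle.

1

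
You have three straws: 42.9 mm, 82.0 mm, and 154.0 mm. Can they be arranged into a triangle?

No

The longest side is 154.0, but the other two sum to only 124.9.
124.9 < 154.0, so the triangle inequality fails.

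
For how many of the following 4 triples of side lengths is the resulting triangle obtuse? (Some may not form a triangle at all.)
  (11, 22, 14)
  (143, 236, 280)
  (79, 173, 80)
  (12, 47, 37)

(11,22,14): 11²+14² = 317 < 484 = 22² → obtuse
(143,236,280): 143²+236² = 76145 < 78400 = 280² → obtuse
(79,173,80): 79+80 ≤ 173, not a triangle
(12,47,37): 12²+37² = 1513 < 2209 = 47² → obtuse
3 of the 4 are obtuse.

3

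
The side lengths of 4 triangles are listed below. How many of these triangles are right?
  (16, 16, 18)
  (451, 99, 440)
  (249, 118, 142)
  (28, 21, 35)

2

(16,16,18): 16²+16² = 512 > 324 = 18² → acute
(451,99,440): 99²+440² = 203401 = 451² → right
(249,118,142): 118²+142² = 34088 < 62001 = 249² → obtuse
(28,21,35): 21²+28² = 1225 = 35² → right
2 of the 4 are right.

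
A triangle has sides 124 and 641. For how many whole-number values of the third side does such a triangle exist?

The third side lies in the open interval (517, 765).
Integers from 518 to 764 inclusive: 764 − 518 + 1 = 247.

247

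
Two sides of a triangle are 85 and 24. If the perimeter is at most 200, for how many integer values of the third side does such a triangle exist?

Triangle inequality: 61 < x < 109. Perimeter ≤ 200 gives x ≤ 200 − 85 − 24 = 91.
So 61 < x ≤ 91; integers 62 through 91: 30 values.

30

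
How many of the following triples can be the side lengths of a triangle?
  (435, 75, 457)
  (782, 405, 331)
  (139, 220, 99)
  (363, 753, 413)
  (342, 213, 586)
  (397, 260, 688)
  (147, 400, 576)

3

(75,435,457): 75+435 > 457 → valid
(331,405,782): 331+405 ≤ 782 → not valid
(99,139,220): 99+139 > 220 → valid
(363,413,753): 363+413 > 753 → valid
(213,342,586): 213+342 ≤ 586 → not valid
(260,397,688): 260+397 ≤ 688 → not valid
(147,400,576): 147+400 ≤ 576 → not valid
3 of the 7 triples form a triangle.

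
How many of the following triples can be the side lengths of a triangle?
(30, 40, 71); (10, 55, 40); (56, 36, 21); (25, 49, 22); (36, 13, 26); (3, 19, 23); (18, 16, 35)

2

(30,40,71): 30+40 ≤ 71 → not valid
(10,40,55): 10+40 ≤ 55 → not valid
(21,36,56): 21+36 > 56 → valid
(22,25,49): 22+25 ≤ 49 → not valid
(13,26,36): 13+26 > 36 → valid
(3,19,23): 3+19 ≤ 23 → not valid
(16,18,35): 16+18 ≤ 35 → not valid
2 of the 7 triples form a triangle.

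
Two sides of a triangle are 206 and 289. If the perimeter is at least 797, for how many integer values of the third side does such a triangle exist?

Triangle inequality: 83 < x < 495. Perimeter ≥ 797 gives x ≥ 797 − 206 − 289 = 302.
So 302 ≤ x < 495; integers 302 through 494: 193 values.

193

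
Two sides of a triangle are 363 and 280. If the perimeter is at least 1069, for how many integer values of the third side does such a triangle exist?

Triangle inequality: 83 < x < 643. Perimeter ≥ 1069 gives x ≥ 1069 − 363 − 280 = 426.
So 426 ≤ x < 643; integers 426 through 642: 217 values.

217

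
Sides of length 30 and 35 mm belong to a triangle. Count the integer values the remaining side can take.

59

The third side lies in the open interval (5, 65).
Integers from 6 to 64 inclusive: 64 − 6 + 1 = 59.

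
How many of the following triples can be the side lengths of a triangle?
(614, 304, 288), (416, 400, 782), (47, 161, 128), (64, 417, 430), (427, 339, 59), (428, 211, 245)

4

(288,304,614): 288+304 ≤ 614 → not valid
(400,416,782): 400+416 > 782 → valid
(47,128,161): 47+128 > 161 → valid
(64,417,430): 64+417 > 430 → valid
(59,339,427): 59+339 ≤ 427 → not valid
(211,245,428): 211+245 > 428 → valid
4 of the 6 triples form a triangle.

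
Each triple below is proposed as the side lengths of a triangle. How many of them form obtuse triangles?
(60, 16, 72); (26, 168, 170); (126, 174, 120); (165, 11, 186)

1

(60,16,72): 16²+60² = 3856 < 5184 = 72² → obtuse
(26,168,170): 26²+168² = 28900 = 170² → right
(126,174,120): 120²+126² = 30276 = 174² → right
(165,11,186): 11+165 ≤ 186, not a triangle
1 of the 4 is obtuse.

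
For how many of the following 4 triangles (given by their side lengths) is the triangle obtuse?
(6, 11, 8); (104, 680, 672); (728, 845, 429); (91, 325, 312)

1

(6,11,8): 6²+8² = 100 < 121 = 11² → obtuse
(104,680,672): 104²+672² = 462400 = 680² → right
(728,845,429): 429²+728² = 714025 = 845² → right
(91,325,312): 91²+312² = 105625 = 325² → right
1 of the 4 is obtuse.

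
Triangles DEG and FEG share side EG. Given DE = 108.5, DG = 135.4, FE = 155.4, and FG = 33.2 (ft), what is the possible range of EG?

122.2 < EG < 188.6

From triangle DEG: |108.5 − 135.4| < EG < 108.5 + 135.4, i.e. 26.9 < EG < 243.9.
From triangle FEG: 122.2 < EG < 188.6.
Both must hold, so EG lies in the intersection.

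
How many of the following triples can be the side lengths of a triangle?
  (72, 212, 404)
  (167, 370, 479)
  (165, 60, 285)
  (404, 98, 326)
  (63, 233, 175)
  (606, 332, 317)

4

(72,212,404): 72+212 ≤ 404 → not valid
(167,370,479): 167+370 > 479 → valid
(60,165,285): 60+165 ≤ 285 → not valid
(98,326,404): 98+326 > 404 → valid
(63,175,233): 63+175 > 233 → valid
(317,332,606): 317+332 > 606 → valid
4 of the 6 triples form a triangle.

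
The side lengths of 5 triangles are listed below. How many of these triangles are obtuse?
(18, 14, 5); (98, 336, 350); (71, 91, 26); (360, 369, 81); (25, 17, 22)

2

(18,14,5): 5²+14² = 221 < 324 = 18² → obtuse
(98,336,350): 98²+336² = 122500 = 350² → right
(71,91,26): 26²+71² = 5717 < 8281 = 91² → obtuse
(360,369,81): 81²+360² = 136161 = 369² → right
(25,17,22): 17²+22² = 773 > 625 = 25² → acute
2 of the 5 are obtuse.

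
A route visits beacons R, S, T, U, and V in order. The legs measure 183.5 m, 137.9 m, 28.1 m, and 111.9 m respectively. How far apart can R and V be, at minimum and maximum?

0 ≤ RV ≤ 461.4 m

The maximum is all hops collinear in one direction: 183.5 + 137.9 + 28.1 + 111.9 = 461.4.
The longest hop is 183.5; the others sum to 277.9. Since 183.5 ≤ 277.9, the path can fold back on itself completely, so the minimum distance is 0.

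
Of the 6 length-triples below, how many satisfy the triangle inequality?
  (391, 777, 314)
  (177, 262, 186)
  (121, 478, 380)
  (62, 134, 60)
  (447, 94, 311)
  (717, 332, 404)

(314,391,777): 314+391 ≤ 777 → not valid
(177,186,262): 177+186 > 262 → valid
(121,380,478): 121+380 > 478 → valid
(60,62,134): 60+62 ≤ 134 → not valid
(94,311,447): 94+311 ≤ 447 → not valid
(332,404,717): 332+404 > 717 → valid
3 of the 6 triples form a triangle.

3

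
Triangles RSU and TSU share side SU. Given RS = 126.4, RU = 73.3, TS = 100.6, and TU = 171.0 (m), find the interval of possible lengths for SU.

70.4 < SU < 199.7

From triangle RSU: |126.4 − 73.3| < SU < 126.4 + 73.3, i.e. 53.1 < SU < 199.7.
From triangle TSU: 70.4 < SU < 271.6.
Both must hold, so SU lies in the intersection.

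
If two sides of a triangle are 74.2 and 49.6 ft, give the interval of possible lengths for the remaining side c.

By the triangle inequality, c must be less than 74.2 + 49.6 = 123.8 and greater than |74.2 − 49.6| = 24.6.

24.6 < c < 123.8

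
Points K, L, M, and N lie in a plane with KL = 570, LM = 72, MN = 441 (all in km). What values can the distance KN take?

The maximum is all hops collinear in one direction: 570 + 72 + 441 = 1083.
The longest hop is 570; the others sum to 513. Folding the others back against it leaves at least 570 − 513 = 57.

57 ≤ KN ≤ 1083 km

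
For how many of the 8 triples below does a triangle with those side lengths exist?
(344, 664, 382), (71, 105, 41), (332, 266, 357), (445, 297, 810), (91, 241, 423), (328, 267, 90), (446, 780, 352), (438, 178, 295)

(344,382,664): 344+382 > 664 → valid
(41,71,105): 41+71 > 105 → valid
(266,332,357): 266+332 > 357 → valid
(297,445,810): 297+445 ≤ 810 → not valid
(91,241,423): 91+241 ≤ 423 → not valid
(90,267,328): 90+267 > 328 → valid
(352,446,780): 352+446 > 780 → valid
(178,295,438): 178+295 > 438 → valid
6 of the 8 triples form a triangle.

6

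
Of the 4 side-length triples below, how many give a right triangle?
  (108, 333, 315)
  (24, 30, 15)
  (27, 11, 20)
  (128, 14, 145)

1

(108,333,315): 108²+315² = 110889 = 333² → right
(24,30,15): 15²+24² = 801 < 900 = 30² → obtuse
(27,11,20): 11²+20² = 521 < 729 = 27² → obtuse
(128,14,145): 14+128 ≤ 145, not a triangle
1 of the 4 is right.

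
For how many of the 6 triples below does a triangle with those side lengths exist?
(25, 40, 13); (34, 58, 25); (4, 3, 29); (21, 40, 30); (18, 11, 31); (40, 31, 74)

(13,25,40): 13+25 ≤ 40 → not valid
(25,34,58): 25+34 > 58 → valid
(3,4,29): 3+4 ≤ 29 → not valid
(21,30,40): 21+30 > 40 → valid
(11,18,31): 11+18 ≤ 31 → not valid
(31,40,74): 31+40 ≤ 74 → not valid
2 of the 6 triples form a triangle.

2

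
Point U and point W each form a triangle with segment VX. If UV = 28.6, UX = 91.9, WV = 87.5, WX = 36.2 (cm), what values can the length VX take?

From triangle UVX: |28.6 − 91.9| < VX < 28.6 + 91.9, i.e. 63.3 < VX < 120.5.
From triangle WVX: 51.3 < VX < 123.7.
Both must hold, so VX lies in the intersection.

63.3 < VX < 120.5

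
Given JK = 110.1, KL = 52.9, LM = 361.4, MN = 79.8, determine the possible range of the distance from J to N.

118.6 ≤ JN ≤ 604.2

The maximum is all hops collinear in one direction: 110.1 + 52.9 + 361.4 + 79.8 = 604.2.
The longest hop is 361.4; the others sum to 242.8. Folding the others back against it leaves at least 361.4 − 242.8 = 118.6.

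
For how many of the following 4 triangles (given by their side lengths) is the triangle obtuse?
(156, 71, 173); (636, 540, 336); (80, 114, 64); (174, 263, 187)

(156,71,173): 71²+156² = 29377 < 29929 = 173² → obtuse
(636,540,336): 336²+540² = 404496 = 636² → right
(80,114,64): 64²+80² = 10496 < 12996 = 114² → obtuse
(174,263,187): 174²+187² = 65245 < 69169 = 263² → obtuse
3 of the 4 are obtuse.

3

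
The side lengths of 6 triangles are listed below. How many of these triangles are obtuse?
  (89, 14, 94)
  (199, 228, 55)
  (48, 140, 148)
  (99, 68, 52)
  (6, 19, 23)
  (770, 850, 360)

(89,14,94): 14²+89² = 8117 < 8836 = 94² → obtuse
(199,228,55): 55²+199² = 42626 < 51984 = 228² → obtuse
(48,140,148): 48²+140² = 21904 = 148² → right
(99,68,52): 52²+68² = 7328 < 9801 = 99² → obtuse
(6,19,23): 6²+19² = 397 < 529 = 23² → obtuse
(770,850,360): 360²+770² = 722500 = 850² → right
4 of the 6 are obtuse.

4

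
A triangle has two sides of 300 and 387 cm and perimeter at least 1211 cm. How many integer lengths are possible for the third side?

Triangle inequality: 87 < x < 687. Perimeter ≥ 1211 gives x ≥ 1211 − 300 − 387 = 524.
So 524 ≤ x < 687; integers 524 through 686: 163 values.

163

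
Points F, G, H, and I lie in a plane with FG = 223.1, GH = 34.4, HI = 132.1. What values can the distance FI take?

56.6 ≤ FI ≤ 389.6

The maximum is all hops collinear in one direction: 223.1 + 34.4 + 132.1 = 389.6.
The longest hop is 223.1; the others sum to 166.5. Folding the others back against it leaves at least 223.1 − 166.5 = 56.6.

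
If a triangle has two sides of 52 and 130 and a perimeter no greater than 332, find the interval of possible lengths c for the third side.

78 < c ≤ 150

Triangle inequality alone gives 78 < c < 182.
The perimeter condition gives c ≤ 332 − 52 − 130 = 150.
Intersecting the two: 78 < c ≤ 150.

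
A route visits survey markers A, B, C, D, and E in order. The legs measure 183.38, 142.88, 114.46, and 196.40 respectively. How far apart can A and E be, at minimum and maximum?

0 ≤ AE ≤ 637.12

The maximum is all hops collinear in one direction: 183.38 + 142.88 + 114.46 + 196.40 = 637.12.
The longest hop is 196.40; the others sum to 440.72. Since 196.40 ≤ 440.72, the path can fold back on itself completely, so the minimum distance is 0.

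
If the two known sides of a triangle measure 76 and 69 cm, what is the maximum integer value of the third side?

The third side must be strictly less than 76 + 69 = 145.
The largest integer below 145 is 144.

144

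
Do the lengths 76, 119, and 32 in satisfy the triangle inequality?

No

The longest side is 119, but the other two sum to only 108.
108 < 119, so the triangle inequality fails.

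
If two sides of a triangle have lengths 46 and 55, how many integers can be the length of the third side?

91

The third side lies in the open interval (9, 101).
Integers from 10 to 100 inclusive: 100 − 10 + 1 = 91.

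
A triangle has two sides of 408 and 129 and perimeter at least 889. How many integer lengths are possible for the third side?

Triangle inequality: 279 < x < 537. Perimeter ≥ 889 gives x ≥ 889 − 408 − 129 = 352.
So 352 ≤ x < 537; integers 352 through 536: 185 values.

185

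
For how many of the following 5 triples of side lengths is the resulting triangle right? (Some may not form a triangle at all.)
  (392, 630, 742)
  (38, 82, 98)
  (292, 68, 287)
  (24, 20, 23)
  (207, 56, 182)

(392,630,742): 392²+630² = 550564 = 742² → right
(38,82,98): 38²+82² = 8168 < 9604 = 98² → obtuse
(292,68,287): 68²+287² = 86993 > 85264 = 292² → acute
(24,20,23): 20²+23² = 929 > 576 = 24² → acute
(207,56,182): 56²+182² = 36260 < 42849 = 207² → obtuse
1 of the 5 is right.

1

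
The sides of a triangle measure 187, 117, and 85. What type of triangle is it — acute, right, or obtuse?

obtuse

Compare the square of the longest side to the sum of squares of the other two: 85² + 117² = 20914 < 34969 = 187².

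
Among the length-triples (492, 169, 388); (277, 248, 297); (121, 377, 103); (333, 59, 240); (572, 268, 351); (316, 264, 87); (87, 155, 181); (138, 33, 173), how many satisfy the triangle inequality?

(169,388,492): 169+388 > 492 → valid
(248,277,297): 248+277 > 297 → valid
(103,121,377): 103+121 ≤ 377 → not valid
(59,240,333): 59+240 ≤ 333 → not valid
(268,351,572): 268+351 > 572 → valid
(87,264,316): 87+264 > 316 → valid
(87,155,181): 87+155 > 181 → valid
(33,138,173): 33+138 ≤ 173 → not valid
5 of the 8 triples form a triangle.

5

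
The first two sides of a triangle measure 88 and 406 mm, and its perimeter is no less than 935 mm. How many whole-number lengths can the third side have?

Triangle inequality: 318 < x < 494. Perimeter ≥ 935 gives x ≥ 935 − 88 − 406 = 441.
So 441 ≤ x < 494; integers 441 through 493: 53 values.

53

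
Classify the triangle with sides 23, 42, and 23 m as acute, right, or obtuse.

obtuse

Compare the square of the longest side to the sum of squares of the other two: 23² + 23² = 1058 < 1764 = 42².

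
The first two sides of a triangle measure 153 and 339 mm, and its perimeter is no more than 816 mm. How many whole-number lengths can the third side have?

Triangle inequality: 186 < x < 492. Perimeter ≤ 816 gives x ≤ 816 − 153 − 339 = 324.
So 186 < x ≤ 324; integers 187 through 324: 138 values.

138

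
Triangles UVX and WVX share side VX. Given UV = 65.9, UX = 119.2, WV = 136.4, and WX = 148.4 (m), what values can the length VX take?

53.3 < VX < 185.1

From triangle UVX: |65.9 − 119.2| < VX < 65.9 + 119.2, i.e. 53.3 < VX < 185.1.
From triangle WVX: 12.0 < VX < 284.8.
Both must hold, so VX lies in the intersection.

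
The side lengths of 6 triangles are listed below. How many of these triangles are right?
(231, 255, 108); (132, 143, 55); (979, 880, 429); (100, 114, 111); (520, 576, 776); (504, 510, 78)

(231,255,108): 108²+231² = 65025 = 255² → right
(132,143,55): 55²+132² = 20449 = 143² → right
(979,880,429): 429²+880² = 958441 = 979² → right
(100,114,111): 100²+111² = 22321 > 12996 = 114² → acute
(520,576,776): 520²+576² = 602176 = 776² → right
(504,510,78): 78²+504² = 260100 = 510² → right
5 of the 6 are right.

5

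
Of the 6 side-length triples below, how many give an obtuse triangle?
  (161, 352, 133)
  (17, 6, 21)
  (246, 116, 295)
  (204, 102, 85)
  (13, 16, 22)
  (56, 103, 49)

4

(161,352,133): 133+161 ≤ 352, not a triangle
(17,6,21): 6²+17² = 325 < 441 = 21² → obtuse
(246,116,295): 116²+246² = 73972 < 87025 = 295² → obtuse
(204,102,85): 85+102 ≤ 204, not a triangle
(13,16,22): 13²+16² = 425 < 484 = 22² → obtuse
(56,103,49): 49²+56² = 5537 < 10609 = 103² → obtuse
4 of the 6 are obtuse.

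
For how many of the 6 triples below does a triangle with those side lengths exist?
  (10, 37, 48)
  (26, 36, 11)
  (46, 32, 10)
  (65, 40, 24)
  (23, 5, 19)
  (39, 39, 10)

3

(10,37,48): 10+37 ≤ 48 → not valid
(11,26,36): 11+26 > 36 → valid
(10,32,46): 10+32 ≤ 46 → not valid
(24,40,65): 24+40 ≤ 65 → not valid
(5,19,23): 5+19 > 23 → valid
(10,39,39): 10+39 > 39 → valid
3 of the 6 triples form a triangle.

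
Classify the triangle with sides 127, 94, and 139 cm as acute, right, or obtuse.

acute

Compare the square of the longest side to the sum of squares of the other two: 94² + 127² = 24965 > 19321 = 139².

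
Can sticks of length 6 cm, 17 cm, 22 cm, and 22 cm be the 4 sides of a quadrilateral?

A quadrilateral exists iff every side is shorter than the sum of the others — equivalently, the longest side is less than the sum of the rest.
Longest side 22 < 45 (sum of the remaining 3), so yes.

Yes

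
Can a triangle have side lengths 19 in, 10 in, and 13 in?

The longest side is 19, and the other two sum to 23.
Since 23 > 19, the triangle inequality holds.

Yes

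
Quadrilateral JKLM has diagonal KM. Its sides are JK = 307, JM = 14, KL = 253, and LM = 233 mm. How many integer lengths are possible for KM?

27

From triangle JKM: 293 < KM < 321.
From triangle LKM: 20 < KM < 486.
Intersection: 293 < KM < 321, so integers 294 through 320: 27 values.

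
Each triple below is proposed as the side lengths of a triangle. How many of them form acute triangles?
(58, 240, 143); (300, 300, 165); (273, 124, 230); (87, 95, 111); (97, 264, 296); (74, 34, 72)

(58,240,143): 58+143 ≤ 240, not a triangle
(300,300,165): 165²+300² = 117225 > 90000 = 300² → acute
(273,124,230): 124²+230² = 68276 < 74529 = 273² → obtuse
(87,95,111): 87²+95² = 16594 > 12321 = 111² → acute
(97,264,296): 97²+264² = 79105 < 87616 = 296² → obtuse
(74,34,72): 34²+72² = 6340 > 5476 = 74² → acute
3 of the 6 are acute.

3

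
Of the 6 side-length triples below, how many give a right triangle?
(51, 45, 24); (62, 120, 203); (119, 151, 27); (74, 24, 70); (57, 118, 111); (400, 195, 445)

(51,45,24): 24²+45² = 2601 = 51² → right
(62,120,203): 62+120 ≤ 203, not a triangle
(119,151,27): 27+119 ≤ 151, not a triangle
(74,24,70): 24²+70² = 5476 = 74² → right
(57,118,111): 57²+111² = 15570 > 13924 = 118² → acute
(400,195,445): 195²+400² = 198025 = 445² → right
3 of the 6 are right.

3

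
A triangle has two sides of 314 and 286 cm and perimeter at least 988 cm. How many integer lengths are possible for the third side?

212

Triangle inequality: 28 < x < 600. Perimeter ≥ 988 gives x ≥ 988 − 314 − 286 = 388.
So 388 ≤ x < 600; integers 388 through 599: 212 values.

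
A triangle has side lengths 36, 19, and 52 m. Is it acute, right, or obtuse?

Compare the square of the longest side to the sum of squares of the other two: 19² + 36² = 1657 < 2704 = 52².

obtuse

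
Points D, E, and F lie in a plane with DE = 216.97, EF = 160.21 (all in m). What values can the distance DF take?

56.76 ≤ DF ≤ 377.18 m

By the triangle inequality, |216.97 − 160.21| ≤ DF ≤ 216.97 + 160.21.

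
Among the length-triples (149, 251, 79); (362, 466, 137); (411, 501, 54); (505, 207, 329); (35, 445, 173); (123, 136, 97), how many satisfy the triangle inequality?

(79,149,251): 79+149 ≤ 251 → not valid
(137,362,466): 137+362 > 466 → valid
(54,411,501): 54+411 ≤ 501 → not valid
(207,329,505): 207+329 > 505 → valid
(35,173,445): 35+173 ≤ 445 → not valid
(97,123,136): 97+123 > 136 → valid
3 of the 6 triples form a triangle.

3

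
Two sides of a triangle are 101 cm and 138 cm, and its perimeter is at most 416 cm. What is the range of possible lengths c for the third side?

Triangle inequality alone gives 37 < c < 239.
The perimeter condition gives c ≤ 416 − 101 − 138 = 177.
Intersecting the two: 37 < c ≤ 177.

37 < c ≤ 177 cm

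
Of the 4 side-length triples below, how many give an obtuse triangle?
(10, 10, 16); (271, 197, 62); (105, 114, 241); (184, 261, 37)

(10,10,16): 10²+10² = 200 < 256 = 16² → obtuse
(271,197,62): 62+197 ≤ 271, not a triangle
(105,114,241): 105+114 ≤ 241, not a triangle
(184,261,37): 37+184 ≤ 261, not a triangle
1 of the 4 is obtuse.

1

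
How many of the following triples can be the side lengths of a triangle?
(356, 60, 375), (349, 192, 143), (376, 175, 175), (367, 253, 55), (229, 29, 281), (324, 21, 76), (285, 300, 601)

(60,356,375): 60+356 > 375 → valid
(143,192,349): 143+192 ≤ 349 → not valid
(175,175,376): 175+175 ≤ 376 → not valid
(55,253,367): 55+253 ≤ 367 → not valid
(29,229,281): 29+229 ≤ 281 → not valid
(21,76,324): 21+76 ≤ 324 → not valid
(285,300,601): 285+300 ≤ 601 → not valid
1 of the 7 triples forms a triangle.

1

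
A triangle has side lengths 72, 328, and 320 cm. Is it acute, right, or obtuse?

Compare the square of the longest side to the sum of squares of the other two: 72² + 320² = 107584 = 328².

right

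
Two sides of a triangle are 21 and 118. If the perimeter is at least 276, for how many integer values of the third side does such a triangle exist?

2

Triangle inequality: 97 < x < 139. Perimeter ≥ 276 gives x ≥ 276 − 21 − 118 = 137.
So 137 ≤ x < 139; integers 137 through 138: 2 values.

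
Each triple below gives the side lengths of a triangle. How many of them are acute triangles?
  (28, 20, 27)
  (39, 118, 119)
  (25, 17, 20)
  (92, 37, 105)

3

(28,20,27): 20²+27² = 1129 > 784 = 28² → acute
(39,118,119): 39²+118² = 15445 > 14161 = 119² → acute
(25,17,20): 17²+20² = 689 > 625 = 25² → acute
(92,37,105): 37²+92² = 9833 < 11025 = 105² → obtuse
3 of the 4 are acute.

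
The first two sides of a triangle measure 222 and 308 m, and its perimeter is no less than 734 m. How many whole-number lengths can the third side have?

326

Triangle inequality: 86 < x < 530. Perimeter ≥ 734 gives x ≥ 734 − 222 − 308 = 204.
So 204 ≤ x < 530; integers 204 through 529: 326 values.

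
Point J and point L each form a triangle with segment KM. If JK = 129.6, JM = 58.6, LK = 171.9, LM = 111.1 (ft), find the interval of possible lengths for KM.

71.0 < KM < 188.2

From triangle JKM: |129.6 − 58.6| < KM < 129.6 + 58.6, i.e. 71.0 < KM < 188.2.
From triangle LKM: 60.8 < KM < 283.0.
Both must hold, so KM lies in the intersection.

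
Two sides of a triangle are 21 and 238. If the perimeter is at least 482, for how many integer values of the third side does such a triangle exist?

36

Triangle inequality: 217 < x < 259. Perimeter ≥ 482 gives x ≥ 482 − 21 − 238 = 223.
So 223 ≤ x < 259; integers 223 through 258: 36 values.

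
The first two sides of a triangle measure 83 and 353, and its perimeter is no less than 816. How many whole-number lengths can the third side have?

56

Triangle inequality: 270 < x < 436. Perimeter ≥ 816 gives x ≥ 816 − 83 − 353 = 380.
So 380 ≤ x < 436; integers 380 through 435: 56 values.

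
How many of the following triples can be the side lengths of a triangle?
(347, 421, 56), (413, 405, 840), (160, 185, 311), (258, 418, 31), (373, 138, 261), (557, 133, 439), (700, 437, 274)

4

(56,347,421): 56+347 ≤ 421 → not valid
(405,413,840): 405+413 ≤ 840 → not valid
(160,185,311): 160+185 > 311 → valid
(31,258,418): 31+258 ≤ 418 → not valid
(138,261,373): 138+261 > 373 → valid
(133,439,557): 133+439 > 557 → valid
(274,437,700): 274+437 > 700 → valid
4 of the 7 triples form a triangle.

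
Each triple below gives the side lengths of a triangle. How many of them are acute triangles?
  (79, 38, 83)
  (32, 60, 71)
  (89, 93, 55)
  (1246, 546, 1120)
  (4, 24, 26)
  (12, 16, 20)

2

(79,38,83): 38²+79² = 7685 > 6889 = 83² → acute
(32,60,71): 32²+60² = 4624 < 5041 = 71² → obtuse
(89,93,55): 55²+89² = 10946 > 8649 = 93² → acute
(1246,546,1120): 546²+1120² = 1552516 = 1246² → right
(4,24,26): 4²+24² = 592 < 676 = 26² → obtuse
(12,16,20): 12²+16² = 400 = 20² → right
2 of the 6 are acute.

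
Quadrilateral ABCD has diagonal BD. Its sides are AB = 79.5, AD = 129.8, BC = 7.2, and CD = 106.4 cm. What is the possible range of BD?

From triangle ABD: |79.5 − 129.8| < BD < 79.5 + 129.8, i.e. 50.3 < BD < 209.3.
From triangle CBD: 99.2 < BD < 113.6.
Both must hold, so BD lies in the intersection.

99.2 < BD < 113.6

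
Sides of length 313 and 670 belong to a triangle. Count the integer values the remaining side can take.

The third side lies in the open interval (357, 983).
Integers from 358 to 982 inclusive: 982 − 358 + 1 = 625.

625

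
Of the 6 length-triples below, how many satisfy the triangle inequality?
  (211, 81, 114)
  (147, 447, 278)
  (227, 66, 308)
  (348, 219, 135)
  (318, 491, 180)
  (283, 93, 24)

2

(81,114,211): 81+114 ≤ 211 → not valid
(147,278,447): 147+278 ≤ 447 → not valid
(66,227,308): 66+227 ≤ 308 → not valid
(135,219,348): 135+219 > 348 → valid
(180,318,491): 180+318 > 491 → valid
(24,93,283): 24+93 ≤ 283 → not valid
2 of the 6 triples form a triangle.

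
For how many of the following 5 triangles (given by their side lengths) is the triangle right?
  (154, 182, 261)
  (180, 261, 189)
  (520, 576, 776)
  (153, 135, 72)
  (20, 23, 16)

3

(154,182,261): 154²+182² = 56840 < 68121 = 261² → obtuse
(180,261,189): 180²+189² = 68121 = 261² → right
(520,576,776): 520²+576² = 602176 = 776² → right
(153,135,72): 72²+135² = 23409 = 153² → right
(20,23,16): 16²+20² = 656 > 529 = 23² → acute
3 of the 5 are right.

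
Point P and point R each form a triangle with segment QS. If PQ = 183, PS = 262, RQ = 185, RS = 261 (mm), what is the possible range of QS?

From triangle PQS: |183 − 262| < QS < 183 + 262, i.e. 79 < QS < 445.
From triangle RQS: 76 < QS < 446.
Both must hold, so QS lies in the intersection.

79 < QS < 445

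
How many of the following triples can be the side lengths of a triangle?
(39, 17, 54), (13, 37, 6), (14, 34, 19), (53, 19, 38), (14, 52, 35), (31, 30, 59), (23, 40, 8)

3

(17,39,54): 17+39 > 54 → valid
(6,13,37): 6+13 ≤ 37 → not valid
(14,19,34): 14+19 ≤ 34 → not valid
(19,38,53): 19+38 > 53 → valid
(14,35,52): 14+35 ≤ 52 → not valid
(30,31,59): 30+31 > 59 → valid
(8,23,40): 8+23 ≤ 40 → not valid
3 of the 7 triples form a triangle.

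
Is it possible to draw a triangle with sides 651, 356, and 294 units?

The longest side is 651, but the other two sum to only 650.
650 < 651, so the triangle inequality fails.

No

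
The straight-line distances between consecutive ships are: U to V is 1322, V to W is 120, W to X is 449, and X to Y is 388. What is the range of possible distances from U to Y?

The maximum is all hops collinear in one direction: 1322 + 120 + 449 + 388 = 2279.
The longest hop is 1322; the others sum to 957. Folding the others back against it leaves at least 1322 − 957 = 365.

365 ≤ UY ≤ 2279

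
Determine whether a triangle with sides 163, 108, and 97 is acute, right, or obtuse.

obtuse

Compare the square of the longest side to the sum of squares of the other two: 97² + 108² = 21073 < 26569 = 163².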